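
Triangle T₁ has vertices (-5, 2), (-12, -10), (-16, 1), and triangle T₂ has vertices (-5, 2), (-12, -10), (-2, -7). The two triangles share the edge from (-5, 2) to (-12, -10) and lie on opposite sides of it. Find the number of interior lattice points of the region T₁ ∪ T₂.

The union is the simple quadrilateral with vertices (-5, 2), (-16, 1), (-12, -10), (-2, -7) in order.
The shoelace formula gives twice the area as |[(-5)·1 − (-16)·2] + [(-16)·(-10) − (-12)·1] + [(-12)·(-7) − (-2)·(-10)] + [(-2)·2 − (-5)·(-7)]| = 224, so the area is 112.
Summing gcd(|Δx|,|Δy|) over the edges gives the boundary count: gcd(11,1) + gcd(4,11) + gcd(10,3) + gcd(3,9) = 1+1+1+3 = 6.
By Pick's theorem I = A − B/2 + 1 = 112 − 6/2 + 1 = 110.

110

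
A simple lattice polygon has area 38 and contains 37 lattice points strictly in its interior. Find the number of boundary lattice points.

4

Pick's theorem gives A = I + B/2 − 1, so B = 2(A − I + 1) = 2(38 − 37 + 1) = 4.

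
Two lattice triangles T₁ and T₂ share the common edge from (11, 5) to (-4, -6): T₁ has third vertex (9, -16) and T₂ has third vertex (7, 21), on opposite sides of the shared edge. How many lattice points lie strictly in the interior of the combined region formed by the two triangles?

The union is the simple quadrilateral with vertices (11, 5), (9, -16), (-4, -6), (7, 21) in order.
The shoelace formula gives twice the area as |[11·(-16) − 9·5] + [9·(-6) − (-4)·(-16)] + [(-4)·21 − 7·(-6)] + [7·5 − 11·21]| = 577, so the area is 577/2.
Summing gcd(|Δx|,|Δy|) over the edges gives the boundary count: gcd(2,21) + gcd(13,10) + gcd(11,27) + gcd(4,16) = 1+1+1+4 = 7.
By Pick's theorem I = A − B/2 + 1 = 577/2 − 7/2 + 1 = 286.

286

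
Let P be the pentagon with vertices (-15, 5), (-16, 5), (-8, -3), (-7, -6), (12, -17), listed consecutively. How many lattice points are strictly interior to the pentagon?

53

By the shoelace formula, twice the signed area is |((-15)·5 − (-16)·5) + ((-16)·(-3) − (-8)·5) + ((-8)·(-6) − (-7)·(-3)) + ((-7)·(-17) − 12·(-6)) + (12·5 − (-15)·(-17))| = 116, so the area is 58.
The number of boundary lattice points is Σ gcd(|Δx|,|Δy|) = gcd(1,0) + gcd(8,8) + gcd(1,3) + gcd(19,11) + gcd(27,22) = 1+8+1+1+1 = 12.
By Pick's theorem A = I + B/2 − 1, so I = 58 − 12/2 + 1 = 53.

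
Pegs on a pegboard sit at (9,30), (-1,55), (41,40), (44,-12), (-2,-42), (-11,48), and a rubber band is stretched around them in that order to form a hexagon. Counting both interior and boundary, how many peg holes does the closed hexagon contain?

By the shoelace formula, twice the signed area is |(9·55 − (-1)·30) + ((-1)·40 − 41·55) + (41·(-12) − 44·40) + (44·(-42) − (-2)·(-12)) + ((-2)·48 − (-11)·(-42)) + ((-11)·30 − 9·48)| = 7214, so the area is 3607.
The number of boundary lattice points is Σ gcd(|Δx|,|Δy|) = gcd(10,25) + gcd(42,15) + gcd(3,52) + gcd(46,30) + gcd(9,90) + gcd(20,18) = 5+3+1+2+9+2 = 22.
Pick's theorem gives I = A − B/2 + 1 = 3607 − 22/2 + 1 = 3597, so the closed region contains I + B = 3597 + 22 = 3619 lattice points.

3619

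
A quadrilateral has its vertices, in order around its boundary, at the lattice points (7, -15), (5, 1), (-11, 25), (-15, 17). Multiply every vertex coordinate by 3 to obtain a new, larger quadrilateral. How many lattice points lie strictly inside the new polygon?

2281

The shoelace formula gives twice the area as |[7·1 − 5·(-15)] + [5·25 − (-11)·1] + [(-11)·17 − (-15)·25] + [(-15)·(-15) − 7·17]| = 512, so the area is 256.
Along each edge there are gcd(|Δx|,|Δy|)+1 lattice points, so counting each shared vertex once the boundary has gcd(2,16) + gcd(16,24) + gcd(4,8) + gcd(22,32) = 2+8+4+2 = 16.
Scaling by 3 multiplies the area by 3² = 9 (so the new area is 2304) and multiplies the boundary lattice-point count by 3, giving 48.
By Pick's theorem, the interior count of the dilated polygon is 2304 − 48/2 + 1 = 2281.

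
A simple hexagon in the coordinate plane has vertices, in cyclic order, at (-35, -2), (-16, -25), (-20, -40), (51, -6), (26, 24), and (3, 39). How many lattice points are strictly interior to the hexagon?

Using the shoelace formula, 2A = |((-35)·(-25) − (-16)·(-2)) + ((-16)·(-40) − (-20)·(-25)) + ((-20)·(-6) − 51·(-40)) + (51·24 − 26·(-6)) + (26·39 − 3·24) + (3·(-2) − (-35)·39)| = 6824, so the area is 3412.
The number of boundary lattice points is Σ gcd(|Δx|,|Δy|) = gcd(19,23) + gcd(4,15) + gcd(71,34) + gcd(25,30) + gcd(23,15) + gcd(38,41) = 1+1+1+5+1+1 = 10.
Pick's theorem gives I = A − B/2 + 1 = 3412 − 10/2 + 1 = 3408.

3408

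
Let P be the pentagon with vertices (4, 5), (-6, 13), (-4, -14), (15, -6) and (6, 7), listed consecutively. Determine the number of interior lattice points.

The shoelace formula gives twice the area as |(4·13 − (-6)·5) + ((-6)·(-14) − (-4)·13) + ((-4)·(-6) − 15·(-14)) + (15·7 − 6·(-6)) + (6·5 − 4·7)| = 595, so the area is 297.5.
Summing gcd(|Δx|,|Δy|) over the edges gives the boundary count: gcd(10,8) + gcd(2,27) + gcd(19,8) + gcd(9,13) + gcd(2,2) = 2+1+1+1+2 = 7.
By Pick's theorem A = I + B/2 − 1, so I = 297.5 − 7/2 + 1 = 295.

295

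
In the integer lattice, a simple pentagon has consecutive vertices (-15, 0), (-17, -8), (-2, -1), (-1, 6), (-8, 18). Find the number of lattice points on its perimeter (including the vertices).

Summing gcd(|Δx|,|Δy|) over the edges gives the boundary count: gcd(2,8) + gcd(15,7) + gcd(1,7) + gcd(7,12) + gcd(7,18) = 2+1+1+1+1 = 6.

6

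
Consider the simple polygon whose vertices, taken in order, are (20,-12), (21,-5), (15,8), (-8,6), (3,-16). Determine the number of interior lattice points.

The shoelace formula gives twice the area as |[20·(-5) − 21·(-12)] + [21·8 − 15·(-5)] + [15·6 − (-8)·8] + [(-8)·(-16) − 3·6] + [3·(-12) − 20·(-16)]| = 943, so the area is 471.5.
Along each edge there are gcd(|Δx|,|Δy|)+1 lattice points, so counting each shared vertex once the boundary has gcd(1,7) + gcd(6,13) + gcd(23,2) + gcd(11,22) + gcd(17,4) = 1+1+1+11+1 = 15.
By Pick's theorem A = I + B/2 − 1, so I = 471.5 − 15/2 + 1 = 465.

465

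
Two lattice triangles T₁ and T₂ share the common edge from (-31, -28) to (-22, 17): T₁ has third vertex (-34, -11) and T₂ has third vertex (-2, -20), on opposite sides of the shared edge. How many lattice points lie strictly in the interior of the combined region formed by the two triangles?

The union is the simple quadrilateral with vertices (-31, -28), (-34, -11), (-22, 17), (-2, -20) in order.
The shoelace formula gives twice the area as |((-31)·(-11) − (-34)·(-28)) + ((-34)·17 − (-22)·(-11)) + ((-22)·(-20) − (-2)·17) + ((-2)·(-28) − (-31)·(-20))| = 1521, so the area is 1521/2.
Summing gcd(|Δx|,|Δy|) over the edges gives the boundary count: gcd(3,17) + gcd(12,28) + gcd(20,37) + gcd(29,8) = 1+4+1+1 = 7.
By Pick's theorem I = A − B/2 + 1 = 1521/2 − 7/2 + 1 = 758.

758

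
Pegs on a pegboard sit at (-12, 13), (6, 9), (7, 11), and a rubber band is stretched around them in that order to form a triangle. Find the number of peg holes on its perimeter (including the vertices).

The number of boundary lattice points is Σ gcd(|Δx|,|Δy|) = gcd(18,4) + gcd(1,2) + gcd(19,2) = 2+1+1 = 4.

4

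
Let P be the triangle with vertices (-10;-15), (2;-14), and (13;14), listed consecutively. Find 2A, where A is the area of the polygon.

The shoelace formula gives twice the area as |((-10)·(-14) − 2·(-15)) + (2·14 − 13·(-14)) + (13·(-15) − (-10)·14)| = 325, so the area is 162.5.

325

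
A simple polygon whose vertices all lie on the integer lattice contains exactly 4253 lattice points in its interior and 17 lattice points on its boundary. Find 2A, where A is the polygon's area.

8521

Pick's theorem states A = I + B/2 − 1, so A = 4253 + 17/2 − 1 = 8521/2.
Hence 2A = 8521.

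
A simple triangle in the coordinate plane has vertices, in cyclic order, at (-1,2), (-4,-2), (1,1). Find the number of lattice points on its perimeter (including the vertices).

The number of boundary lattice points is Σ gcd(|Δx|,|Δy|) = gcd(3,4) + gcd(5,3) + gcd(2,1) = 1+1+1 = 3.

3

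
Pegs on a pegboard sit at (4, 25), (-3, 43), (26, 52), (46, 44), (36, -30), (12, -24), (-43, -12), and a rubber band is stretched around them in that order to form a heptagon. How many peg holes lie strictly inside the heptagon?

3966

The shoelace formula gives twice the area as |(4·43 − (-3)·25) + ((-3)·52 − 26·43) + (26·44 − 46·52) + (46·(-30) − 36·44) + (36·(-24) − 12·(-30)) + (12·(-12) − (-43)·(-24)) + ((-43)·25 − 4·(-12))| = 7946, so the area is 3973.
Summing gcd(|Δx|,|Δy|) over the edges gives the boundary count: gcd(7,18) + gcd(29,9) + gcd(20,8) + gcd(10,74) + gcd(24,6) + gcd(55,12) + gcd(47,37) = 1+1+4+2+6+1+1 = 16.
Pick's theorem gives I = A − B/2 + 1 = 3973 − 16/2 + 1 = 3966.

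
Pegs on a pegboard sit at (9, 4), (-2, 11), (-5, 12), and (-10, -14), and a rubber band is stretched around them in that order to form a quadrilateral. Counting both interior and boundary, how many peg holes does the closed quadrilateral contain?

The shoelace formula gives twice the area as |(9·11 − (-2)·4) + ((-2)·12 − (-5)·11) + ((-5)·(-14) − (-10)·12) + ((-10)·4 − 9·(-14))| = 414, so the area is 207.
Summing gcd(|Δx|,|Δy|) over the edges gives the boundary count: gcd(11,7) + gcd(3,1) + gcd(5,26) + gcd(19,18) = 1+1+1+1 = 4.
Pick's theorem gives I = A − B/2 + 1 = 207 − 4/2 + 1 = 206, so the closed region contains I + B = 206 + 4 = 210 lattice points.

210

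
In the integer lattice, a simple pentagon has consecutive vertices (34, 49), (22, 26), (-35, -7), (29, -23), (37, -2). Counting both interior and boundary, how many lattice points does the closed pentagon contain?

Using the shoelace formula, 2A = |(34·26 − 22·49) + (22·(-7) − (-35)·26) + ((-35)·(-23) − 29·(-7)) + (29·(-2) − 37·(-23)) + (37·49 − 34·(-2))| = 4244, so the area is 2122.
The number of boundary lattice points is Σ gcd(|Δx|,|Δy|) = gcd(12,23) + gcd(57,33) + gcd(64,16) + gcd(8,21) + gcd(3,51) = 1+3+16+1+3 = 24.
Pick's theorem gives I = A − B/2 + 1 = 2122 − 24/2 + 1 = 2111, so the closed region contains I + B = 2111 + 24 = 2135 lattice points.

2135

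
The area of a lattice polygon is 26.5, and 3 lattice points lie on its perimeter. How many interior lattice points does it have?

26

From Pick's theorem, I = A − B/2 + 1 = 26.5 − 3/2 + 1 = 26.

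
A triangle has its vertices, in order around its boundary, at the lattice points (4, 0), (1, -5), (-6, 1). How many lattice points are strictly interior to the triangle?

By the shoelace formula, twice the signed area is |[4·(-5) − 1·0] + [1·1 − (-6)·(-5)] + [(-6)·0 − 4·1]| = 53, so the area is 26.5.
Summing gcd(|Δx|,|Δy|) over the edges gives the boundary count: gcd(3,5) + gcd(7,6) + gcd(10,1) = 1+1+1 = 3.
Pick's theorem gives I = A − B/2 + 1 = 26.5 − 3/2 + 1 = 26.

26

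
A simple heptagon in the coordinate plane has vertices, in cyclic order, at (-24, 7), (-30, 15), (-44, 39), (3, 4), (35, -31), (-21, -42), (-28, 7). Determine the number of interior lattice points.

By the shoelace formula, twice the signed area is |((-24)·15 − (-30)·7) + ((-30)·39 − (-44)·15) + ((-44)·4 − 3·39) + (3·(-31) − 35·4) + (35·(-42) − (-21)·(-31)) + ((-21)·7 − (-28)·(-42)) + ((-28)·7 − (-24)·7)| = 4658, so the area is 2329.
Summing gcd(|Δx|,|Δy|) over the edges gives the boundary count: gcd(6,8) + gcd(14,24) + gcd(47,35) + gcd(32,35) + gcd(56,11) + gcd(7,49) + gcd(4,0) = 2+2+1+1+1+7+4 = 18.
By Pick's theorem A = I + B/2 − 1, so I = 2329 − 18/2 + 1 = 2321.

2321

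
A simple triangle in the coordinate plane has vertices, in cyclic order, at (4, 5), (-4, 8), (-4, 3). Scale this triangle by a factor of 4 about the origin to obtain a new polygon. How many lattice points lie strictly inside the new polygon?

By the shoelace formula, twice the signed area is |(4·8 − (-4)·5) + ((-4)·3 − (-4)·8) + ((-4)·5 − 4·3)| = 40, so the area is 20.
Along each edge there are gcd(|Δx|,|Δy|)+1 lattice points, so counting each shared vertex once the boundary has gcd(8,3) + gcd(0,5) + gcd(8,2) = 1+5+2 = 8.
Scaling by 4 multiplies the area by 4² = 16 (so the new area is 320) and multiplies the boundary lattice-point count by 4, giving 32.
By Pick's theorem, the interior count of the dilated polygon is 320 − 32/2 + 1 = 305.

305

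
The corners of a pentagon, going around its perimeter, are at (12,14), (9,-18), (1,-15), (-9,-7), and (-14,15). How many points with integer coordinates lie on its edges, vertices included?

6

Along each edge there are gcd(|Δx|,|Δy|)+1 lattice points, so counting each shared vertex once the boundary has gcd(3,32) + gcd(8,3) + gcd(10,8) + gcd(5,22) + gcd(26,1) = 1+1+2+1+1 = 6.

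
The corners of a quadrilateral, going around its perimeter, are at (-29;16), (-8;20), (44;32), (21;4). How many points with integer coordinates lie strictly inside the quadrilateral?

The shoelace formula gives twice the area as |((-29)·20 − (-8)·16) + ((-8)·32 − 44·20) + (44·4 − 21·32) + (21·16 − (-29)·4)| = 1632, so the area is 816.
Along each edge there are gcd(|Δx|,|Δy|)+1 lattice points, so counting each shared vertex once the boundary has gcd(21,4) + gcd(52,12) + gcd(23,28) + gcd(50,12) = 1+4+1+2 = 8.
By Pick's theorem A = I + B/2 − 1, so I = 816 − 8/2 + 1 = 813.

813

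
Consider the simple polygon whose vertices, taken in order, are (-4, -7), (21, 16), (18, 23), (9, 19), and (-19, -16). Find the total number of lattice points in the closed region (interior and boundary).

357

Using the shoelace formula, 2A = |((-4)·16 − 21·(-7)) + (21·23 − 18·16) + (18·19 − 9·23) + (9·(-16) − (-19)·19) + ((-19)·(-7) − (-4)·(-16))| = 699, so the area is 349.5.
The number of boundary lattice points is Σ gcd(|Δx|,|Δy|) = gcd(25,23) + gcd(3,7) + gcd(9,4) + gcd(28,35) + gcd(15,9) = 1+1+1+7+3 = 13.
Pick's theorem gives I = A − B/2 + 1 = 349.5 − 13/2 + 1 = 344, so the closed region contains I + B = 344 + 13 = 357 lattice points.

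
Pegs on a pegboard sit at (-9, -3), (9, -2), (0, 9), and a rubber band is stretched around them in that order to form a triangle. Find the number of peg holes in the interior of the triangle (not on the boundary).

By the shoelace formula, twice the signed area is |((-9)·(-2) − 9·(-3)) + (9·9 − 0·(-2)) + (0·(-3) − (-9)·9)| = 207, so the area is 103.5.
Along each edge there are gcd(|Δx|,|Δy|)+1 lattice points, so counting each shared vertex once the boundary has gcd(18,1) + gcd(9,11) + gcd(9,12) = 1+1+3 = 5.
Pick's theorem gives I = A − B/2 + 1 = 103.5 − 5/2 + 1 = 102.

102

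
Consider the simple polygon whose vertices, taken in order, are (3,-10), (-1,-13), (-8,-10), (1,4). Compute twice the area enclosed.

187

By the shoelace formula, twice the signed area is |(3·(-13) − (-1)·(-10)) + ((-1)·(-10) − (-8)·(-13)) + ((-8)·4 − 1·(-10)) + (1·(-10) − 3·4)| = 187, so the area is 93.5.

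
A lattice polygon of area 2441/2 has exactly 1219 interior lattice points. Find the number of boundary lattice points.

5

Pick's theorem gives A = I + B/2 − 1, so B = 2(A − I + 1) = 2(2441/2 − 1219 + 1) = 5.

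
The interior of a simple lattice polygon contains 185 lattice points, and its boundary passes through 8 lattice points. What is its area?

Pick's theorem states A = I + B/2 − 1, so A = 185 + 8/2 − 1 = 188.

188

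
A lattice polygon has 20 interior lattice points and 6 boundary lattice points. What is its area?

Pick's theorem states A = I + B/2 − 1, so A = 20 + 6/2 − 1 = 22.

22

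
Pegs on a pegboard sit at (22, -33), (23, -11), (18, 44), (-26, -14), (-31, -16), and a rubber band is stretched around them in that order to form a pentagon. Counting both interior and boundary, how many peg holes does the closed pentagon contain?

1994

Using the shoelace formula, 2A = |(22·(-11) − 23·(-33)) + (23·44 − 18·(-11)) + (18·(-14) − (-26)·44) + ((-26)·(-16) − (-31)·(-14)) + ((-31)·(-33) − 22·(-16))| = 3976, so the area is 1988.
The number of boundary lattice points is Σ gcd(|Δx|,|Δy|) = gcd(1,22) + gcd(5,55) + gcd(44,58) + gcd(5,2) + gcd(53,17) = 1+5+2+1+1 = 10.
Pick's theorem gives I = A − B/2 + 1 = 1988 − 10/2 + 1 = 1984, so the closed region contains I + B = 1984 + 10 = 1994 lattice points.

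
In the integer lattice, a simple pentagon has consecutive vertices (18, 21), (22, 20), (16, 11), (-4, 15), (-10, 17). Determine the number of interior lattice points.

By the shoelace formula, twice the signed area is |(18·20 − 22·21) + (22·11 − 16·20) + (16·15 − (-4)·11) + ((-4)·17 − (-10)·15) + ((-10)·21 − 18·17)| = 330, so the area is 165.
Summing gcd(|Δx|,|Δy|) over the edges gives the boundary count: gcd(4,1) + gcd(6,9) + gcd(20,4) + gcd(6,2) + gcd(28,4) = 1+3+4+2+4 = 14.
By Pick's theorem A = I + B/2 − 1, so I = 165 − 14/2 + 1 = 159.

159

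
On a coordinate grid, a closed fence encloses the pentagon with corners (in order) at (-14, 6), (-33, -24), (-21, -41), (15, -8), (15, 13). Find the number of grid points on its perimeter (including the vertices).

Along each edge there are gcd(|Δx|,|Δy|)+1 lattice points, so counting each shared vertex once the boundary has gcd(19,30) + gcd(12,17) + gcd(36,33) + gcd(0,21) + gcd(29,7) = 1+1+3+21+1 = 27.

27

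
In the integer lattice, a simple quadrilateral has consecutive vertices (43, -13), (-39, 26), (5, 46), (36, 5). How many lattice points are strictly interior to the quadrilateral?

1811

The shoelace formula gives twice the area as |(43·26 − (-39)·(-13)) + ((-39)·46 − 5·26) + (5·5 − 36·46) + (36·(-13) − 43·5)| = 3627, so the area is 3627/2.
Along each edge there are gcd(|Δx|,|Δy|)+1 lattice points, so counting each shared vertex once the boundary has gcd(82,39) + gcd(44,20) + gcd(31,41) + gcd(7,18) = 1+4+1+1 = 7.
By Pick's theorem A = I + B/2 − 1, so I = 3627/2 − 7/2 + 1 = 1811.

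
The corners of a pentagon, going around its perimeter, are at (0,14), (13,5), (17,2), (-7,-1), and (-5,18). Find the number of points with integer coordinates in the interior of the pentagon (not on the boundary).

220

The shoelace formula gives twice the area as |(0·5 − 13·14) + (13·2 − 17·5) + (17·(-1) − (-7)·2) + ((-7)·18 − (-5)·(-1)) + ((-5)·14 − 0·18)| = 445, so the area is 445/2.
The number of boundary lattice points is Σ gcd(|Δx|,|Δy|) = gcd(13,9) + gcd(4,3) + gcd(24,3) + gcd(2,19) + gcd(5,4) = 1+1+3+1+1 = 7.
Pick's theorem gives I = A − B/2 + 1 = 445/2 − 7/2 + 1 = 220.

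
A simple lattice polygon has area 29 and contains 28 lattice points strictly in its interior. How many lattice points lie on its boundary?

4

Pick's theorem gives A = I + B/2 − 1, so B = 2(A − I + 1) = 2(29 − 28 + 1) = 4.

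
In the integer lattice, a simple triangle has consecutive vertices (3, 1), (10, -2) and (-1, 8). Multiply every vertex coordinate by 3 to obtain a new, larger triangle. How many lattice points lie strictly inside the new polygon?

Using the shoelace formula, 2A = |(3·(-2) − 10·1) + (10·8 − (-1)·(-2)) + ((-1)·1 − 3·8)| = 37, so the area is 18.5.
Summing gcd(|Δx|,|Δy|) over the edges gives the boundary count: gcd(7,3) + gcd(11,10) + gcd(4,7) = 1+1+1 = 3.
Scaling by 3 multiplies the area by 3² = 9 (so the new area is 166.5) and multiplies the boundary lattice-point count by 3, giving 9.
By Pick's theorem, the interior count of the dilated polygon is 166.5 − 9/2 + 1 = 163.

163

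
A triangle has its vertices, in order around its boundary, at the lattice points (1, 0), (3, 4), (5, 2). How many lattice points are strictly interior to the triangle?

Using the shoelace formula, 2A = |[1·4 − 3·0] + [3·2 − 5·4] + [5·0 − 1·2]| = 12, so the area is 6.
Along each edge there are gcd(|Δx|,|Δy|)+1 lattice points, so counting each shared vertex once the boundary has gcd(2,4) + gcd(2,2) + gcd(4,2) = 2+2+2 = 6.
Pick's theorem gives I = A − B/2 + 1 = 6 − 6/2 + 1 = 4.

4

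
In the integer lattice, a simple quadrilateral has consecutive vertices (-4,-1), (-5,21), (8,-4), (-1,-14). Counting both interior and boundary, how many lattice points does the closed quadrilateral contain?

By the shoelace formula, twice the signed area is |((-4)·21 − (-5)·(-1)) + ((-5)·(-4) − 8·21) + (8·(-14) − (-1)·(-4)) + ((-1)·(-1) − (-4)·(-14))| = 408, so the area is 204.
Along each edge there are gcd(|Δx|,|Δy|)+1 lattice points, so counting each shared vertex once the boundary has gcd(1,22) + gcd(13,25) + gcd(9,10) + gcd(3,13) = 1+1+1+1 = 4.
Pick's theorem gives I = A − B/2 + 1 = 204 − 4/2 + 1 = 203, so the closed region contains I + B = 203 + 4 = 207 lattice points.

207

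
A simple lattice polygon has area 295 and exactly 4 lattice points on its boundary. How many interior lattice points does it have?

294

Pick's theorem A = I + B/2 − 1 rearranges to I = A − B/2 + 1 = 295 − 4/2 + 1 = 294.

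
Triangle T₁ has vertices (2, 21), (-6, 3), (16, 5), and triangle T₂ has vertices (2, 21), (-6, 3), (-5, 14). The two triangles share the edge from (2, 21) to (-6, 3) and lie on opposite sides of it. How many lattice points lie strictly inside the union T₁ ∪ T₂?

220

The union is the simple quadrilateral with vertices (2, 21), (16, 5), (-6, 3), (-5, 14) in order.
Using the shoelace formula, 2A = |(2·5 − 16·21) + (16·3 − (-6)·5) + ((-6)·14 − (-5)·3) + ((-5)·21 − 2·14)| = 450, so the area is 225.
Along each edge there are gcd(|Δx|,|Δy|)+1 lattice points, so counting each shared vertex once the boundary has gcd(14,16) + gcd(22,2) + gcd(1,11) + gcd(7,7) = 2+2+1+7 = 12.
By Pick's theorem I = A − B/2 + 1 = 225 − 12/2 + 1 = 220.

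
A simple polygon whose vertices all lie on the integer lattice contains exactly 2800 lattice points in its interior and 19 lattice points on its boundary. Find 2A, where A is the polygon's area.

5617

Pick's theorem states A = I + B/2 − 1, so A = 2800 + 19/2 − 1 = 5617/2.
Hence 2A = 5617.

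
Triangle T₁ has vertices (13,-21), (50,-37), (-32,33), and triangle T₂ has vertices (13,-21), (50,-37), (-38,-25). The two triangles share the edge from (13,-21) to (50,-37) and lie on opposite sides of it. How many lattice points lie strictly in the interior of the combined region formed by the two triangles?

The union is the simple quadrilateral with vertices (13,-21), (-32,33), (50,-37), (-38,-25) in order.
By the shoelace formula, twice the signed area is |[13·33 − (-32)·(-21)] + [(-32)·(-37) − 50·33] + [50·(-25) − (-38)·(-37)] + [(-38)·(-21) − 13·(-25)]| = 2242, so the area is 1121.
The number of boundary lattice points is Σ gcd(|Δx|,|Δy|) = gcd(45,54) + gcd(82,70) + gcd(88,12) + gcd(51,4) = 9+2+4+1 = 16.
By Pick's theorem I = A − B/2 + 1 = 1121 − 16/2 + 1 = 1114.

1114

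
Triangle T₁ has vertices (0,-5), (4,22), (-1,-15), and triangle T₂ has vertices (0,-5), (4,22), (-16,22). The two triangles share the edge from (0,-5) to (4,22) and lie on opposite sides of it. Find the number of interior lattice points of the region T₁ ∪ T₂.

266

The union is the simple quadrilateral with vertices (0,-5), (-1,-15), (4,22), (-16,22) in order.
Using the shoelace formula, 2A = |[0·(-15) − (-1)·(-5)] + [(-1)·22 − 4·(-15)] + [4·22 − (-16)·22] + [(-16)·(-5) − 0·22]| = 553, so the area is 276.5.
Summing gcd(|Δx|,|Δy|) over the edges gives the boundary count: gcd(1,10) + gcd(5,37) + gcd(20,0) + gcd(16,27) = 1+1+20+1 = 23.
By Pick's theorem I = A − B/2 + 1 = 276.5 − 23/2 + 1 = 266.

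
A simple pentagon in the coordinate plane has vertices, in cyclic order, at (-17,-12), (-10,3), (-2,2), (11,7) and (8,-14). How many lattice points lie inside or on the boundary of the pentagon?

387

Using the shoelace formula, 2A = |[(-17)·3 − (-10)·(-12)] + [(-10)·2 − (-2)·3] + [(-2)·7 − 11·2] + [11·(-14) − 8·7] + [8·(-12) − (-17)·(-14)]| = 765, so the area is 765/2.
Summing gcd(|Δx|,|Δy|) over the edges gives the boundary count: gcd(7,15) + gcd(8,1) + gcd(13,5) + gcd(3,21) + gcd(25,2) = 1+1+1+3+1 = 7.
Pick's theorem gives I = A − B/2 + 1 = 765/2 − 7/2 + 1 = 380, so the closed region contains I + B = 380 + 7 = 387 lattice points.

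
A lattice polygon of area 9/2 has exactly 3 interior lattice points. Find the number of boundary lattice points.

5

Pick's theorem gives A = I + B/2 − 1, so B = 2(A − I + 1) = 2(9/2 − 3 + 1) = 5.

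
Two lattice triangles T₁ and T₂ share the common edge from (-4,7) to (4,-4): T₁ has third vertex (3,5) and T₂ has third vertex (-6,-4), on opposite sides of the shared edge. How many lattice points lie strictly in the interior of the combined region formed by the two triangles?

The union is the simple quadrilateral with vertices (-4,7), (3,5), (4,-4), (-6,-4) in order.
By the shoelace formula, twice the signed area is |((-4)·5 − 3·7) + (3·(-4) − 4·5) + (4·(-4) − (-6)·(-4)) + ((-6)·7 − (-4)·(-4))| = 171, so the area is 171/2.
The number of boundary lattice points is Σ gcd(|Δx|,|Δy|) = gcd(7,2) + gcd(1,9) + gcd(10,0) + gcd(2,11) = 1+1+10+1 = 13.
By Pick's theorem I = A − B/2 + 1 = 171/2 − 13/2 + 1 = 80.

80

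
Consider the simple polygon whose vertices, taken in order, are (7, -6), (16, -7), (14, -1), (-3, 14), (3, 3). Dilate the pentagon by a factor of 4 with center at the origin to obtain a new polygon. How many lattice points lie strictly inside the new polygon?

1845

By the shoelace formula, twice the signed area is |[7·(-7) − 16·(-6)] + [16·(-1) − 14·(-7)] + [14·14 − (-3)·(-1)] + [(-3)·3 − 3·14] + [3·(-6) − 7·3]| = 232, so the area is 116.
Summing gcd(|Δx|,|Δy|) over the edges gives the boundary count: gcd(9,1) + gcd(2,6) + gcd(17,15) + gcd(6,11) + gcd(4,9) = 1+2+1+1+1 = 6.
Scaling by 4 multiplies the area by 4² = 16 (so the new area is 1856) and multiplies the boundary lattice-point count by 4, giving 24.
By Pick's theorem, the interior count of the dilated polygon is 1856 − 24/2 + 1 = 1845.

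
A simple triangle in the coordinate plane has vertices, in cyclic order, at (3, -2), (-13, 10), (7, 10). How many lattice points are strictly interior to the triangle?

The shoelace formula gives twice the area as |[3·10 − (-13)·(-2)] + [(-13)·10 − 7·10] + [7·(-2) − 3·10]| = 240, so the area is 120.
Along each edge there are gcd(|Δx|,|Δy|)+1 lattice points, so counting each shared vertex once the boundary has gcd(16,12) + gcd(20,0) + gcd(4,12) = 4+20+4 = 28.
Pick's theorem gives I = A − B/2 + 1 = 120 − 28/2 + 1 = 107.

107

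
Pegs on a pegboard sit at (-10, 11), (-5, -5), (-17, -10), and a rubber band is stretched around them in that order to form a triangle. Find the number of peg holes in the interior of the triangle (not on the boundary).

Using the shoelace formula, 2A = |[(-10)·(-5) − (-5)·11] + [(-5)·(-10) − (-17)·(-5)] + [(-17)·11 − (-10)·(-10)]| = 217, so the area is 217/2.
The number of boundary lattice points is Σ gcd(|Δx|,|Δy|) = gcd(5,16) + gcd(12,5) + gcd(7,21) = 1+1+7 = 9.
By Pick's theorem A = I + B/2 − 1, so I = 217/2 − 9/2 + 1 = 105.

105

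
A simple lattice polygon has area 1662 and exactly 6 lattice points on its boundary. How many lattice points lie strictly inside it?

1660

Pick's theorem A = I + B/2 − 1 rearranges to I = A − B/2 + 1 = 1662 − 6/2 + 1 = 1660.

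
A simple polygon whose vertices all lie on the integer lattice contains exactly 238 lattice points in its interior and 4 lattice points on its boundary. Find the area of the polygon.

239

By Pick's theorem, A = I + B/2 − 1 = 238 + 4/2 − 1 = 239.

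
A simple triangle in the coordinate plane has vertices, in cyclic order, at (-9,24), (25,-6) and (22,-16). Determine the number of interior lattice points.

The shoelace formula gives twice the area as |[(-9)·(-6) − 25·24] + [25·(-16) − 22·(-6)] + [22·24 − (-9)·(-16)]| = 430, so the area is 215.
The number of boundary lattice points is Σ gcd(|Δx|,|Δy|) = gcd(34,30) + gcd(3,10) + gcd(31,40) = 2+1+1 = 4.
By Pick's theorem A = I + B/2 − 1, so I = 215 − 4/2 + 1 = 214.

214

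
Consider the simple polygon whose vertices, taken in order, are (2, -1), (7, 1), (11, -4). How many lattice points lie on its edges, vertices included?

Along each edge there are gcd(|Δx|,|Δy|)+1 lattice points, so counting each shared vertex once the boundary has gcd(5,2) + gcd(4,5) + gcd(9,3) = 1+1+3 = 5.

5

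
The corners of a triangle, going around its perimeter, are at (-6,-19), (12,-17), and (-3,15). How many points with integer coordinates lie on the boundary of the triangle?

Summing gcd(|Δx|,|Δy|) over the edges gives the boundary count: gcd(18,2) + gcd(15,32) + gcd(3,34) = 2+1+1 = 4.

4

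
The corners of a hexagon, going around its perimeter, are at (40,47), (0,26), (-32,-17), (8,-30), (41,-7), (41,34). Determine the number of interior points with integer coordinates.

3173

The shoelace formula gives twice the area as |[40·26 − 0·47] + [0·(-17) − (-32)·26] + [(-32)·(-30) − 8·(-17)] + [8·(-7) − 41·(-30)] + [41·34 − 41·(-7)] + [41·47 − 40·34]| = 6390, so the area is 3195.
Summing gcd(|Δx|,|Δy|) over the edges gives the boundary count: gcd(40,21) + gcd(32,43) + gcd(40,13) + gcd(33,23) + gcd(0,41) + gcd(1,13) = 1+1+1+1+41+1 = 46.
By Pick's theorem A = I + B/2 − 1, so I = 3195 − 46/2 + 1 = 3173.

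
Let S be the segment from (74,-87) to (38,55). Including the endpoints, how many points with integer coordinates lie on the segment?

The number of lattice points on a segment between lattice points is gcd(|Δx|,|Δy|) + 1 = gcd(36,142) + 1 = 2 + 1 = 3.

3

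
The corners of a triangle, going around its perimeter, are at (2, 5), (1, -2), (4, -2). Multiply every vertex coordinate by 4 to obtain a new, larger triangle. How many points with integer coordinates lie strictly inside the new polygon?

159

By the shoelace formula, twice the signed area is |(2·(-2) − 1·5) + (1·(-2) − 4·(-2)) + (4·5 − 2·(-2))| = 21, so the area is 21/2.
The number of boundary lattice points is Σ gcd(|Δx|,|Δy|) = gcd(1,7) + gcd(3,0) + gcd(2,7) = 1+3+1 = 5.
Scaling by 4 multiplies the area by 4² = 16 (so the new area is 168) and multiplies the boundary lattice-point count by 4, giving 20.
By Pick's theorem, the interior count of the dilated polygon is 168 − 20/2 + 1 = 159.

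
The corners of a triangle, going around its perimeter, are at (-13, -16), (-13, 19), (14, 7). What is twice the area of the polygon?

945

The shoelace formula gives twice the area as |((-13)·19 − (-13)·(-16)) + ((-13)·7 − 14·19) + (14·(-16) − (-13)·7)| = 945, so the area is 945/2.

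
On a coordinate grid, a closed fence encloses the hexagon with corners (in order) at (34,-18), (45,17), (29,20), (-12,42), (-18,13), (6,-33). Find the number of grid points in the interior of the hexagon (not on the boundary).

2689

The shoelace formula gives twice the area as |[34·17 − 45·(-18)] + [45·20 − 29·17] + [29·42 − (-12)·20] + [(-12)·13 − (-18)·42] + [(-18)·(-33) − 6·13] + [6·(-18) − 34·(-33)]| = 5383, so the area is 2691.5.
Along each edge there are gcd(|Δx|,|Δy|)+1 lattice points, so counting each shared vertex once the boundary has gcd(11,35) + gcd(16,3) + gcd(41,22) + gcd(6,29) + gcd(24,46) + gcd(28,15) = 1+1+1+1+2+1 = 7.
Pick's theorem gives I = A − B/2 + 1 = 2691.5 − 7/2 + 1 = 2689.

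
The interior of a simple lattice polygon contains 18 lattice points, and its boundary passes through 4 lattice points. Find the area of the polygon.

19

By Pick's theorem, A = I + B/2 − 1 = 18 + 4/2 − 1 = 19.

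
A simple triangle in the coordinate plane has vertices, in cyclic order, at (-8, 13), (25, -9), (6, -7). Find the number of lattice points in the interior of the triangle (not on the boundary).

Using the shoelace formula, 2A = |[(-8)·(-9) − 25·13] + [25·(-7) − 6·(-9)] + [6·13 − (-8)·(-7)]| = 352, so the area is 176.
Summing gcd(|Δx|,|Δy|) over the edges gives the boundary count: gcd(33,22) + gcd(19,2) + gcd(14,20) = 11+1+2 = 14.
Pick's theorem gives I = A − B/2 + 1 = 176 − 14/2 + 1 = 170.

170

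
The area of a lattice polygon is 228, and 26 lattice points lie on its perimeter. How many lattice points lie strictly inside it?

216

From Pick's theorem, I = A − B/2 + 1 = 228 − 26/2 + 1 = 216.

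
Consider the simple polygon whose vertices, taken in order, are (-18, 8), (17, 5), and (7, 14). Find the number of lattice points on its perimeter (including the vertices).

3

The number of boundary lattice points is Σ gcd(|Δx|,|Δy|) = gcd(35,3) + gcd(10,9) + gcd(25,6) = 1+1+1 = 3.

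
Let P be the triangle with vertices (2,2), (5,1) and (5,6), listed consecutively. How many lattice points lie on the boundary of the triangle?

7

Summing gcd(|Δx|,|Δy|) over the edges gives the boundary count: gcd(3,1) + gcd(0,5) + gcd(3,4) = 1+5+1 = 7.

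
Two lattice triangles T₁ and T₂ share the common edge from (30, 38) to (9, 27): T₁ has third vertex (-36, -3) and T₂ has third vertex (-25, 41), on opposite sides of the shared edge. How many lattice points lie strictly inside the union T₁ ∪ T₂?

393

The union is the simple quadrilateral with vertices (30, 38), (-36, -3), (9, 27), (-25, 41) in order.
By the shoelace formula, twice the signed area is |[30·(-3) − (-36)·38] + [(-36)·27 − 9·(-3)] + [9·41 − (-25)·27] + [(-25)·38 − 30·41]| = 803, so the area is 401.5.
Along each edge there are gcd(|Δx|,|Δy|)+1 lattice points, so counting each shared vertex once the boundary has gcd(66,41) + gcd(45,30) + gcd(34,14) + gcd(55,3) = 1+15+2+1 = 19.
By Pick's theorem I = A − B/2 + 1 = 401.5 − 19/2 + 1 = 393.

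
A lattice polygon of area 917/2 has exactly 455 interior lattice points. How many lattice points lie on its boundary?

Pick's theorem gives A = I + B/2 − 1, so B = 2(A − I + 1) = 2(917/2 − 455 + 1) = 9.

9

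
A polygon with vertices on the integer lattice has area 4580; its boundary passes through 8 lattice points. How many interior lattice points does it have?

Pick's theorem A = I + B/2 − 1 rearranges to I = A − B/2 + 1 = 4580 − 8/2 + 1 = 4577.

4577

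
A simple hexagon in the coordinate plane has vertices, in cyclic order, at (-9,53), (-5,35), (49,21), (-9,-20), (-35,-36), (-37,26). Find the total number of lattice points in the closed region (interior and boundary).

By the shoelace formula, twice the signed area is |[(-9)·35 − (-5)·53] + [(-5)·21 − 49·35] + [49·(-20) − (-9)·21] + [(-9)·(-36) − (-35)·(-20)] + [(-35)·26 − (-37)·(-36)] + [(-37)·53 − (-9)·26]| = 7006, so the area is 3503.
Summing gcd(|Δx|,|Δy|) over the edges gives the boundary count: gcd(4,18) + gcd(54,14) + gcd(58,41) + gcd(26,16) + gcd(2,62) + gcd(28,27) = 2+2+1+2+2+1 = 10.
Pick's theorem gives I = A − B/2 + 1 = 3503 − 10/2 + 1 = 3499, so the closed region contains I + B = 3499 + 10 = 3509 lattice points.

3509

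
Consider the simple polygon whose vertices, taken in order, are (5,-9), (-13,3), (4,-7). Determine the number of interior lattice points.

9

By the shoelace formula, twice the signed area is |(5·3 − (-13)·(-9)) + ((-13)·(-7) − 4·3) + (4·(-9) − 5·(-7))| = 24, so the area is 12.
The number of boundary lattice points is Σ gcd(|Δx|,|Δy|) = gcd(18,12) + gcd(17,10) + gcd(1,2) = 6+1+1 = 8.
Pick's theorem gives I = A − B/2 + 1 = 12 − 8/2 + 1 = 9.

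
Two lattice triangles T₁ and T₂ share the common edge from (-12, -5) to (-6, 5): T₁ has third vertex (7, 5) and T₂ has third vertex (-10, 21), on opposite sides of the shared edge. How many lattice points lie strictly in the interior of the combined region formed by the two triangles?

The union is the simple quadrilateral with vertices (-12, -5), (7, 5), (-6, 5), (-10, 21) in order.
The shoelace formula gives twice the area as |[(-12)·5 − 7·(-5)] + [7·5 − (-6)·5] + [(-6)·21 − (-10)·5] + [(-10)·(-5) − (-12)·21]| = 266, so the area is 133.
Along each edge there are gcd(|Δx|,|Δy|)+1 lattice points, so counting each shared vertex once the boundary has gcd(19,10) + gcd(13,0) + gcd(4,16) + gcd(2,26) = 1+13+4+2 = 20.
By Pick's theorem I = A − B/2 + 1 = 133 − 20/2 + 1 = 124.

124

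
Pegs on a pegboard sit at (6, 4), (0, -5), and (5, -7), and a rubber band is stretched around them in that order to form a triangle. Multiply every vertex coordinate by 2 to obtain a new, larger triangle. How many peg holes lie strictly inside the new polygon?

Using the shoelace formula, 2A = |[6·(-5) − 0·4] + [0·(-7) − 5·(-5)] + [5·4 − 6·(-7)]| = 57, so the area is 28.5.
Along each edge there are gcd(|Δx|,|Δy|)+1 lattice points, so counting each shared vertex once the boundary has gcd(6,9) + gcd(5,2) + gcd(1,11) = 3+1+1 = 5.
Scaling by 2 multiplies the area by 2² = 4 (so the new area is 114) and multiplies the boundary lattice-point count by 2, giving 10.
By Pick's theorem, the interior count of the dilated polygon is 114 − 10/2 + 1 = 110.

110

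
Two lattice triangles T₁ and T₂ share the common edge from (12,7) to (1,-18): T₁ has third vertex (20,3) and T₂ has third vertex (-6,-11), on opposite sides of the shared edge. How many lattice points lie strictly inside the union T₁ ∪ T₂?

The union is the simple quadrilateral with vertices (12,7), (20,3), (1,-18), (-6,-11) in order.
By the shoelace formula, twice the signed area is |[12·3 − 20·7] + [20·(-18) − 1·3] + [1·(-11) − (-6)·(-18)] + [(-6)·7 − 12·(-11)]| = 496, so the area is 248.
Along each edge there are gcd(|Δx|,|Δy|)+1 lattice points, so counting each shared vertex once the boundary has gcd(8,4) + gcd(19,21) + gcd(7,7) + gcd(18,18) = 4+1+7+18 = 30.
By Pick's theorem I = A − B/2 + 1 = 248 − 30/2 + 1 = 234.

234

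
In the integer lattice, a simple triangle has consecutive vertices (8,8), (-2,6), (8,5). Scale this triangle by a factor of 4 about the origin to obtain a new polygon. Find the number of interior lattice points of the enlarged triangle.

229

The shoelace formula gives twice the area as |[8·6 − (-2)·8] + [(-2)·5 − 8·6] + [8·8 − 8·5]| = 30, so the area is 15.
Summing gcd(|Δx|,|Δy|) over the edges gives the boundary count: gcd(10,2) + gcd(10,1) + gcd(0,3) = 2+1+3 = 6.
Scaling by 4 multiplies the area by 4² = 16 (so the new area is 240) and multiplies the boundary lattice-point count by 4, giving 24.
By Pick's theorem, the interior count of the dilated polygon is 240 − 24/2 + 1 = 229.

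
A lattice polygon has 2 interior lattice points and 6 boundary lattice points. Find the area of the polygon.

Pick's theorem states A = I + B/2 − 1, so A = 2 + 6/2 − 1 = 4.

4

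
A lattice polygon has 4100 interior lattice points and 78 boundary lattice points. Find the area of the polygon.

By Pick's theorem, A = I + B/2 − 1 = 4100 + 78/2 − 1 = 4138.

4138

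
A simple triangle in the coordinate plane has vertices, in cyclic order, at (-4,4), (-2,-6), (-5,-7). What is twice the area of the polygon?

32

By the shoelace formula, twice the signed area is |((-4)·(-6) − (-2)·4) + ((-2)·(-7) − (-5)·(-6)) + ((-5)·4 − (-4)·(-7))| = 32, so the area is 16.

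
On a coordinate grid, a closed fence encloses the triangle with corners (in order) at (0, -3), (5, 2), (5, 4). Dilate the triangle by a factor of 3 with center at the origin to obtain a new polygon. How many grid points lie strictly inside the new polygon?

Using the shoelace formula, 2A = |[0·2 − 5·(-3)] + [5·4 − 5·2] + [5·(-3) − 0·4]| = 10, so the area is 5.
Along each edge there are gcd(|Δx|,|Δy|)+1 lattice points, so counting each shared vertex once the boundary has gcd(5,5) + gcd(0,2) + gcd(5,7) = 5+2+1 = 8.
Scaling by 3 multiplies the area by 3² = 9 (so the new area is 45) and multiplies the boundary lattice-point count by 3, giving 24.
By Pick's theorem, the interior count of the dilated polygon is 45 − 24/2 + 1 = 34.

34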